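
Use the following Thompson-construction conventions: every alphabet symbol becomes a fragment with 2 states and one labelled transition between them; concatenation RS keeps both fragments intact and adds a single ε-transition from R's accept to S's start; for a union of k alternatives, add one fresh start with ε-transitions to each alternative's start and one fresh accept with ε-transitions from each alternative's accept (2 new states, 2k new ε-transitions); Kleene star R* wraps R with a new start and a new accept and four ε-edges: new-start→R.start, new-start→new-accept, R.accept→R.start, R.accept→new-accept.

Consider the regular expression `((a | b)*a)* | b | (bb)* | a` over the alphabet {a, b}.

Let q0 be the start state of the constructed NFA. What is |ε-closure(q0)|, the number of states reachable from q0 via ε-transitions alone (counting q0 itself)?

Compute the ε-closure size of each fragment's start state recursively; a symbol fragment's start has no outgoing ε-edge, so its closure is just itself (size 1).
  a | b — C = 1 + 1 + 1 = 3 (the new accept is not ε-reachable since no branch accepts ε)
  (a | b)* — the star's fresh start ε-reaches both the body's start and the fresh accept: C = 2 + 3 = 5
  (a | b)*a — C = 5 + 1 = 6 (closure spills across the concat boundary because the left factor accepts ε)
  ((a | b)*a)* — new start has ε-edges to the inner start and to the new accept, so C = 2 + 6 = 8
  bb — same as the first factor's closure: C = 1
  (bb)* — C = 1 (new start) + 1 (body) + 1 (new accept) = 3
  ((a | b)*a)* | b | (bb)* | a — new start ε-reaches every alternative's start; at least one alternative accepts ε, so the union's new accept is reached too: C = 1 + 8 + 1 + 3 + 1 + 1 = 15

15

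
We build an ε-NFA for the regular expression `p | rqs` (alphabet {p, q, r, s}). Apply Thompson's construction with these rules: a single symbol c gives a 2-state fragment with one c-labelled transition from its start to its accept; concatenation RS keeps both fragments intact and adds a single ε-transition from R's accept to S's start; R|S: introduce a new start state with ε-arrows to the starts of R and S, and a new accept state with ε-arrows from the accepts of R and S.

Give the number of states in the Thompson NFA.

By structural recursion:
Each of the 4 symbol leaves contributes a 2-state fragment.
  rqs → 6 states
  p | rqs → 10 states

10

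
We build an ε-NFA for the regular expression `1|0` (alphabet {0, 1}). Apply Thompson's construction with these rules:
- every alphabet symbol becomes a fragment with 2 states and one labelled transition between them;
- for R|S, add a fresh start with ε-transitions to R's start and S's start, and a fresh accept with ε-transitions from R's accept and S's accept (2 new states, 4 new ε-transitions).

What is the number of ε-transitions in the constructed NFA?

Per subexpression:
Each of the 2 symbol leaves contributes 0 ε-transitions.
  1|0 = 4 ε-transitions

4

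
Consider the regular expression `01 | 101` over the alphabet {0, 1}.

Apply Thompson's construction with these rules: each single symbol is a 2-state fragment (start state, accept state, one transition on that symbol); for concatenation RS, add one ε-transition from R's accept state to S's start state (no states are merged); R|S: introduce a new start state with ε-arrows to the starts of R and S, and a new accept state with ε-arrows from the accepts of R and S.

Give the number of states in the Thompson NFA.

Building bottom-up:
Each of the 5 symbol leaves contributes a 2-state fragment.
  01 — 4 states
  101 — 6 states
  01 | 101 — 12 states

12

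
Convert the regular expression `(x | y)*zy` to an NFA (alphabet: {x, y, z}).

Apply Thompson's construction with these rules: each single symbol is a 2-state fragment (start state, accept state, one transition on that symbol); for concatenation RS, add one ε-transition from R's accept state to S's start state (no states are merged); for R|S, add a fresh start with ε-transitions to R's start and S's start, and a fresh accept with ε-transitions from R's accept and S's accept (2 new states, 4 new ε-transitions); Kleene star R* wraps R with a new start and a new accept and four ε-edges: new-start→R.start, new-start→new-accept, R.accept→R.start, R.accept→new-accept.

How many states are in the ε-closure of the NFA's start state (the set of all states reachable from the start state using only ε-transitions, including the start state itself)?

Work bottom-up. For each fragment F, track |ε-closure(F.start)| and whether F's accept lies in that closure (i.e. whether F accepts ε). A single-symbol fragment has closure size 1 and does not accept ε.
  x | y — new start ε-reaches every alternative's start; none of them accept ε, so the new accept is not reached: |closure| = 1 + 1 + 1 = 3
  (x | y)* — new start has ε-edges to the inner start and to the new accept, so |closure| = 2 + 3 = 5
  (x | y)*zy — |closure| = 5 + 1 = 6 (closure spills across the concat boundary because the left factor accepts ε)

6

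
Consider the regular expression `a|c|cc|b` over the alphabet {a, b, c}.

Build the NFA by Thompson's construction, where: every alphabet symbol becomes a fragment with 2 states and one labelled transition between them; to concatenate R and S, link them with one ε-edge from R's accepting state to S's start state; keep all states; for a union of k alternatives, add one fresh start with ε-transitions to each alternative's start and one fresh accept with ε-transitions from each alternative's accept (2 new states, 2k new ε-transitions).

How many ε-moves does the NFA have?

9

By structural recursion:
Each of the 5 symbol leaves contributes 0 ε-transitions.
  cc : 1 ε-transition
  a|c|cc|b : 9 ε-transitions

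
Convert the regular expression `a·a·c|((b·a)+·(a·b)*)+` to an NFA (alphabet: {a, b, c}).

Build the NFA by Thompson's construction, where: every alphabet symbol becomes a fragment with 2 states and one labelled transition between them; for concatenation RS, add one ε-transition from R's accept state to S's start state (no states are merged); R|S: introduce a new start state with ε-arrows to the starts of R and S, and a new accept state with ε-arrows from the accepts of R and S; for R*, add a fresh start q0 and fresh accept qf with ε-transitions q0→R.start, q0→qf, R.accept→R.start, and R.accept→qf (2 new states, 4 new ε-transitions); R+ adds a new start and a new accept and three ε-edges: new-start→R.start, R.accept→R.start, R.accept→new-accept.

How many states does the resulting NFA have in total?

22

By structural recursion:
Each of the 7 symbol leaves contributes a 2-state fragment.
  a·a·c — 6 states
  b·a — 4 states
  (b·a)+ — 6 states
  a·b — 4 states
  (a·b)* — 6 states
  (b·a)+·(a·b)* — 12 states
  ((b·a)+·(a·b)*)+ — 14 states
  a·a·c|((b·a)+·(a·b)*)+ — 22 states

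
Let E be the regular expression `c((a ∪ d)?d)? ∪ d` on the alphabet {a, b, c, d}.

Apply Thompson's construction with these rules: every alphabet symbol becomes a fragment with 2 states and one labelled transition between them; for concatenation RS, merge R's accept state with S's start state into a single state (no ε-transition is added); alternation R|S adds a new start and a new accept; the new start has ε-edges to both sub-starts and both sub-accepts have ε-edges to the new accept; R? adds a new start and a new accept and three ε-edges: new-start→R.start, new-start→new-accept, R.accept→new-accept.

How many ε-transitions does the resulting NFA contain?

14

Per subexpression:
Each of the 5 symbol leaves contributes 0 ε-transitions.
  a ∪ d : 4 ε-transitions
  (a ∪ d)? : 7 ε-transitions
  (a ∪ d)?d : 7 ε-transitions
  ((a ∪ d)?d)? : 10 ε-transitions
  c((a ∪ d)?d)? : 10 ε-transitions
  c((a ∪ d)?d)? ∪ d : 14 ε-transitions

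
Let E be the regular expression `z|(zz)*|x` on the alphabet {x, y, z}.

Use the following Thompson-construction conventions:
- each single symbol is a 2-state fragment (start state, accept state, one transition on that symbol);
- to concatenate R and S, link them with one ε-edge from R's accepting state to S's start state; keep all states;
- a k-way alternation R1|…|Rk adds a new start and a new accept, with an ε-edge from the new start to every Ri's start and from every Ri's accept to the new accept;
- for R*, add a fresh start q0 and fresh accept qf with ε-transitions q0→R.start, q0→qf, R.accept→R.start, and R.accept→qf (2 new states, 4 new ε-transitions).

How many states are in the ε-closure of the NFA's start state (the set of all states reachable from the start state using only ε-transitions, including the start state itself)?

7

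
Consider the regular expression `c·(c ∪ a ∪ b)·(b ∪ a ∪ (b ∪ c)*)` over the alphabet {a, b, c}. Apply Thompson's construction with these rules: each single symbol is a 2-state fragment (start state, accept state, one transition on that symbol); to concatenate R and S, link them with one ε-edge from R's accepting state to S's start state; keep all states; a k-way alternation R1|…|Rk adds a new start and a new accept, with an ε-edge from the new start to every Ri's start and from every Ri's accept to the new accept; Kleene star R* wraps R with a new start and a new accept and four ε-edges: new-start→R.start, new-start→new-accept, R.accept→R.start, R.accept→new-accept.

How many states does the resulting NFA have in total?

24

Per subexpression:
Each of the 8 symbol leaves contributes a 2-state fragment.
  c ∪ a ∪ b = 8 states
  b ∪ c = 6 states
  (b ∪ c)* = 8 states
  b ∪ a ∪ (b ∪ c)* = 14 states
  c·(c ∪ a ∪ b)·(b ∪ a ∪ (b ∪ c)*) = 24 states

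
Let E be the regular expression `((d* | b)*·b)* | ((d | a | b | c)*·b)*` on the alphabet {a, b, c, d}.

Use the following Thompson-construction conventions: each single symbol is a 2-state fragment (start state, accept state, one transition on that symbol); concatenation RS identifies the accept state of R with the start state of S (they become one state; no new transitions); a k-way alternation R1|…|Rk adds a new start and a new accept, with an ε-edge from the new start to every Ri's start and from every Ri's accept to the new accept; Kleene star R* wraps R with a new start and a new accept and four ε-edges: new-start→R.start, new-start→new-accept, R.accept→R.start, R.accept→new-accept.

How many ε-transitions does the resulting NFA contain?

36

Recursing over subexpressions:
Each of the 8 symbol leaves contributes 0 ε-transitions.
  d* — 4 ε-transitions
  d* | b — 8 ε-transitions
  (d* | b)* — 12 ε-transitions
  (d* | b)*·b — 12 ε-transitions
  ((d* | b)*·b)* — 16 ε-transitions
  d | a | b | c — 8 ε-transitions
  (d | a | b | c)* — 12 ε-transitions
  (d | a | b | c)*·b — 12 ε-transitions
  ((d | a | b | c)*·b)* — 16 ε-transitions
  ((d* | b)*·b)* | ((d | a | b | c)*·b)* — 36 ε-transitions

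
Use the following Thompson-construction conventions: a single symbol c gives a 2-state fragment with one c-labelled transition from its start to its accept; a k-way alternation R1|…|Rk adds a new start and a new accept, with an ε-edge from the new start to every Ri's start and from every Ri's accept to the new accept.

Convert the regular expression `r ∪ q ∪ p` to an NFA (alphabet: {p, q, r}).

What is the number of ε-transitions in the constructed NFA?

6

Bottom-up over the parse tree:
Each of the 3 symbol leaves contributes 0 ε-transitions.
  r ∪ q ∪ p = 6 ε-transitions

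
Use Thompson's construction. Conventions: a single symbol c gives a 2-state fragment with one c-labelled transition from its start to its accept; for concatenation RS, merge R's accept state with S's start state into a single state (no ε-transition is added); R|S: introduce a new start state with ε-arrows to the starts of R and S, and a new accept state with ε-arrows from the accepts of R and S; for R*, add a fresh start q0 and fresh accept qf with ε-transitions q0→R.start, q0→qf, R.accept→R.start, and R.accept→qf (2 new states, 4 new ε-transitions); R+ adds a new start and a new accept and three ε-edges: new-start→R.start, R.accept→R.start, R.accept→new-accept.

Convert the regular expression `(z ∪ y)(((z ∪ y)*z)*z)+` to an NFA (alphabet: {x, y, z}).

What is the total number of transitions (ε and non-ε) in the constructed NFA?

25

Recursing over subexpressions:
Each of the 6 symbol leaves contributes 1 transition (1 symbol, 0 ε).
  z ∪ y = 6 transitions (2 symbol, 4 ε)
  z ∪ y = 6 transitions (2 symbol, 4 ε)
  (z ∪ y)* = 10 transitions (2 symbol, 8 ε)
  (z ∪ y)*z = 11 transitions (3 symbol, 8 ε)
  ((z ∪ y)*z)* = 15 transitions (3 symbol, 12 ε)
  ((z ∪ y)*z)*z = 16 transitions (4 symbol, 12 ε)
  (((z ∪ y)*z)*z)+ = 19 transitions (4 symbol, 15 ε)
  (z ∪ y)(((z ∪ y)*z)*z)+ = 25 transitions (6 symbol, 19 ε)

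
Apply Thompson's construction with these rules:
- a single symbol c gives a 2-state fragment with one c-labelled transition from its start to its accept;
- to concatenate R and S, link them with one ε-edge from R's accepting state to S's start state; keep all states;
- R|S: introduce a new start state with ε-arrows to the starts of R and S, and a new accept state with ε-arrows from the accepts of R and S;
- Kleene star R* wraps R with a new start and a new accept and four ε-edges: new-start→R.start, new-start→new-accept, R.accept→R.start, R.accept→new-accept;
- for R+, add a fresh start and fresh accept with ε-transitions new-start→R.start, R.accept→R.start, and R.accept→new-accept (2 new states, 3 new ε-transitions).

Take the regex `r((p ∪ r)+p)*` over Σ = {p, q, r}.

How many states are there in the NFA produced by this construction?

Bottom-up over the parse tree:
Each of the 4 symbol leaves contributes a 2-state fragment.
  p ∪ r → 6 states
  (p ∪ r)+ → 8 states
  (p ∪ r)+p → 10 states
  ((p ∪ r)+p)* → 12 states
  r((p ∪ r)+p)* → 14 states

14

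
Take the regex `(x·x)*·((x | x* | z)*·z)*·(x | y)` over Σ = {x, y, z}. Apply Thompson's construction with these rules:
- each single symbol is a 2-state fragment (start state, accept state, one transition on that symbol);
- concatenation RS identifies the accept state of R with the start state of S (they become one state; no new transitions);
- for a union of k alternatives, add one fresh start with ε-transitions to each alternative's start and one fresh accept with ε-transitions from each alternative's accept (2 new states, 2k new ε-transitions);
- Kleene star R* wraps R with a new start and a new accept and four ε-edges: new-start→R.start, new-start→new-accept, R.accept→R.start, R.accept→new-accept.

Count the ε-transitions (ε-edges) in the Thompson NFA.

26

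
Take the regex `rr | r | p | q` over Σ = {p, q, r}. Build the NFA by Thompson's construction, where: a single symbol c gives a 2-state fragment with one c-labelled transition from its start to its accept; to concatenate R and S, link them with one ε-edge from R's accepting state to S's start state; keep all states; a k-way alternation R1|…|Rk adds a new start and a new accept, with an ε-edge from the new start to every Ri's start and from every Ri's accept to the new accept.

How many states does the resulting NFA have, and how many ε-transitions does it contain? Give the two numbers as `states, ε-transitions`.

12, 9

Bottom-up over the parse tree:
Each of the 5 symbol leaves contributes 2 states and 0 ε-transitions.
  rr → 4 states, 1 ε-transition
  rr | r | p | q → 12 states, 9 ε-transitions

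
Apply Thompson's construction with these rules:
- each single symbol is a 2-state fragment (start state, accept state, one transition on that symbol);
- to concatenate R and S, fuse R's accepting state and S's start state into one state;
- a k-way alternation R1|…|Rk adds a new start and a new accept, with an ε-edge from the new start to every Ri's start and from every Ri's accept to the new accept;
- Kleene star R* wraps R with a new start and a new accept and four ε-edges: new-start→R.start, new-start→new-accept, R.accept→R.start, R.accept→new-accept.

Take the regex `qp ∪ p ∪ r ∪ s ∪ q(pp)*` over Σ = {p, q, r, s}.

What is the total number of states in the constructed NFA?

17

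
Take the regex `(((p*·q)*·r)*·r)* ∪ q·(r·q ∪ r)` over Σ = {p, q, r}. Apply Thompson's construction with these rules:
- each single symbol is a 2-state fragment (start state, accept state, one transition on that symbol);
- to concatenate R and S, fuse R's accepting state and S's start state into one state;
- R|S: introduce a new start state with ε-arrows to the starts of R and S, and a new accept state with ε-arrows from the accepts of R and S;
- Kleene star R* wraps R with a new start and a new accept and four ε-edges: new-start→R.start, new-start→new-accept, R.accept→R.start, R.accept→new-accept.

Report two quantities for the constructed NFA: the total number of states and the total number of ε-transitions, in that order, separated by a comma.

Building bottom-up:
Each of the 8 symbol leaves contributes 2 states and 0 ε-transitions.
  p* — 4 states, 4 ε-transitions
  p*·q — 5 states, 4 ε-transitions
  (p*·q)* — 7 states, 8 ε-transitions
  (p*·q)*·r — 8 states, 8 ε-transitions
  ((p*·q)*·r)* — 10 states, 12 ε-transitions
  ((p*·q)*·r)*·r — 11 states, 12 ε-transitions
  (((p*·q)*·r)*·r)* — 13 states, 16 ε-transitions
  r·q — 3 states, 0 ε-transitions
  r·q ∪ r — 7 states, 4 ε-transitions
  q·(r·q ∪ r) — 8 states, 4 ε-transitions
  (((p*·q)*·r)*·r)* ∪ q·(r·q ∪ r) — 23 states, 24 ε-transitions

23, 24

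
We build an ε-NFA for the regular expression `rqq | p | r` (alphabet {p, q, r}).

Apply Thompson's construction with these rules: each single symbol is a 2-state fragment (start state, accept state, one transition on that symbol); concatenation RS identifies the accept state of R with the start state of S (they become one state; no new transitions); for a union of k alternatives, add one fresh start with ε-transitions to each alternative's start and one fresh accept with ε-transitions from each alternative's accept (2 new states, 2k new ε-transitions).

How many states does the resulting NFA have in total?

Bottom-up over the parse tree:
Each of the 5 symbol leaves contributes a 2-state fragment.
  rqq — 4 states
  rqq | p | r — 10 states

10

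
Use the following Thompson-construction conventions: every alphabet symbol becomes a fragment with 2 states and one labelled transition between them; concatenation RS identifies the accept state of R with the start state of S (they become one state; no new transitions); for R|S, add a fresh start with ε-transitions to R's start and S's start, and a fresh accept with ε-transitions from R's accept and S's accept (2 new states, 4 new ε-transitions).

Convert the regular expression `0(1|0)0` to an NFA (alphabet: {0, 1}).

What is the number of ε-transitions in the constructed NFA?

Building bottom-up:
Each of the 4 symbol leaves contributes 0 ε-transitions.
  1|0 = 4 ε-transitions
  0(1|0)0 = 4 ε-transitions

4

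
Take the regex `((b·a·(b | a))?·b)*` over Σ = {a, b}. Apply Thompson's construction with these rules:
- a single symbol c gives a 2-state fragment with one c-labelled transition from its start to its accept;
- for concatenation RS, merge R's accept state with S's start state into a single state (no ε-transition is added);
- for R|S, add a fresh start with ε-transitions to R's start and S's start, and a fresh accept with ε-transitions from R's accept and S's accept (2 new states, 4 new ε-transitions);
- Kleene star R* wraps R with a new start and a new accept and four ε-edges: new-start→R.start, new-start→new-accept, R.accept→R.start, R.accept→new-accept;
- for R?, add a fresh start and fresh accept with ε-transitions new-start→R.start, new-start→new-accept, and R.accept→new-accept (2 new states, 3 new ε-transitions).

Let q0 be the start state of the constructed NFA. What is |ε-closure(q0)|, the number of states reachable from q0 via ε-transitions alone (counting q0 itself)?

Work bottom-up. For each fragment F, track |ε-closure(F.start)| and whether F's accept lies in that closure (i.e. whether F accepts ε). A single-symbol fragment has closure size 1 and does not accept ε.
  b | a — new start ε-reaches every alternative's start; none of them accept ε, so the new accept is not reached: |ε-closure| = 1 + 1 + 1 = 3
  b·a·(b | a) — same as the first factor's closure: |ε-closure| = 1
  (b·a·(b | a))? — new start has ε-edges to the inner start and to the new accept, so |ε-closure| = 2 + 1 = 3
  (b·a·(b | a))?·b — the left operand accepts ε, so the closure extends into the next operand (the shared merged state is already counted); |ε-closure| = 3 + (1−1) = 3
  ((b·a·(b | a))?·b)* — new start has ε-edges to the inner start and to the new accept, so |ε-closure| = 2 + 3 = 5

5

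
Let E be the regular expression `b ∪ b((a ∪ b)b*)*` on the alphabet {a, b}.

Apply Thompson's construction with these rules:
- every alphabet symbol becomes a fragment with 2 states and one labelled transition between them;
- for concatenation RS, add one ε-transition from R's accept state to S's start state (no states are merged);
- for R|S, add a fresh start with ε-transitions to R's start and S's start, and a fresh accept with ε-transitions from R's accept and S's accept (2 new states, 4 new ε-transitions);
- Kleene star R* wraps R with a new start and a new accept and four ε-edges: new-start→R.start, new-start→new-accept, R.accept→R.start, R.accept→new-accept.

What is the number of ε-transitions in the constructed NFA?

18

Per subexpression:
Each of the 5 symbol leaves contributes 0 ε-transitions.
  a ∪ b — 4 ε-transitions
  b* — 4 ε-transitions
  (a ∪ b)b* — 9 ε-transitions
  ((a ∪ b)b*)* — 13 ε-transitions
  b((a ∪ b)b*)* — 14 ε-transitions
  b ∪ b((a ∪ b)b*)* — 18 ε-transitions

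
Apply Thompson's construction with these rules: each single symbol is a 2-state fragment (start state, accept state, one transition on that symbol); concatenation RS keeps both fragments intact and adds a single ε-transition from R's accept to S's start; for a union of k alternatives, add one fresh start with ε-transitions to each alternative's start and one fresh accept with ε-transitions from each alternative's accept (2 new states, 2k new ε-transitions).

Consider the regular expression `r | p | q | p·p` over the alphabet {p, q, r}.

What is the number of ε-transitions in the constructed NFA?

Per subexpression:
Each of the 5 symbol leaves contributes 0 ε-transitions.
  p·p → 1 ε-transition
  r | p | q | p·p → 9 ε-transitions

9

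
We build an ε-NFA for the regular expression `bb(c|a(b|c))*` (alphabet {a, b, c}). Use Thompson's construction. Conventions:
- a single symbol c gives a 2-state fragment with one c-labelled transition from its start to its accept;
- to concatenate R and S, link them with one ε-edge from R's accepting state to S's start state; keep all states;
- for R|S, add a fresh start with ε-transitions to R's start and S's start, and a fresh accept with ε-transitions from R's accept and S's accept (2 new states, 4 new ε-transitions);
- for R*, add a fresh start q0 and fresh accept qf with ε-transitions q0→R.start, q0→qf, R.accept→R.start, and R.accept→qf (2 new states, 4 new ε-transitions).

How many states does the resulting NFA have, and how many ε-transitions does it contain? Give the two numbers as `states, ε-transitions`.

18, 15

Building bottom-up:
Each of the 6 symbol leaves contributes 2 states and 0 ε-transitions.
  b|c = 6 states, 4 ε-transitions
  a(b|c) = 8 states, 5 ε-transitions
  c|a(b|c) = 12 states, 9 ε-transitions
  (c|a(b|c))* = 14 states, 13 ε-transitions
  bb(c|a(b|c))* = 18 states, 15 ε-transitions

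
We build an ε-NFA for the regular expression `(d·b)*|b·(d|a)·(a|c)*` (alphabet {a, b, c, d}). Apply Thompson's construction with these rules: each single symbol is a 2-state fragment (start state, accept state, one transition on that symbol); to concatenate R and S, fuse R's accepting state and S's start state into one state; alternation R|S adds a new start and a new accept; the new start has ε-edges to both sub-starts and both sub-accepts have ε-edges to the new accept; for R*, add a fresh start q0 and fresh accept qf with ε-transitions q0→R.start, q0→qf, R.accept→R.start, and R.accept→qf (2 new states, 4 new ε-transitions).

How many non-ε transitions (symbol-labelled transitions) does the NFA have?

7

Bottom-up over the parse tree:
Each of the 7 symbol leaves contributes exactly 1 symbol transition.
  d·b → 2 symbol transitions
  (d·b)* → 2 symbol transitions
  d|a → 2 symbol transitions
  a|c → 2 symbol transitions
  (a|c)* → 2 symbol transitions
  b·(d|a)·(a|c)* → 5 symbol transitions
  (d·b)*|b·(d|a)·(a|c)* → 7 symbol transitions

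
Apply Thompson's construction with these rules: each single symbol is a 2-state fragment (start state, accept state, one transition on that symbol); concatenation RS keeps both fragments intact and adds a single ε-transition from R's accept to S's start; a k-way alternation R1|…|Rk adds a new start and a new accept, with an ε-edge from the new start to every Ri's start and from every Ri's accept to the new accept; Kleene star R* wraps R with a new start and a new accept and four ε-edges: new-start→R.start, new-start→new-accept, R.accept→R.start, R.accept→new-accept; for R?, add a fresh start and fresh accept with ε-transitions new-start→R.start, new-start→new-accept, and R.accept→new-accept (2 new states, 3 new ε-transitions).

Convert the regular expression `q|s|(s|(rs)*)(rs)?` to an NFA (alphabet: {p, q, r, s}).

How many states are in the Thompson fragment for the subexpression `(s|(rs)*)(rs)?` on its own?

16

Fragment for `(s|(rs)*)(rs)?`:
Each of the 5 symbol leaves contributes a 2-state fragment.
  rs — 4 states
  (rs)* — 6 states
  s|(rs)* — 10 states
  rs — 4 states
  (rs)? — 6 states
  (s|(rs)*)(rs)? — 16 states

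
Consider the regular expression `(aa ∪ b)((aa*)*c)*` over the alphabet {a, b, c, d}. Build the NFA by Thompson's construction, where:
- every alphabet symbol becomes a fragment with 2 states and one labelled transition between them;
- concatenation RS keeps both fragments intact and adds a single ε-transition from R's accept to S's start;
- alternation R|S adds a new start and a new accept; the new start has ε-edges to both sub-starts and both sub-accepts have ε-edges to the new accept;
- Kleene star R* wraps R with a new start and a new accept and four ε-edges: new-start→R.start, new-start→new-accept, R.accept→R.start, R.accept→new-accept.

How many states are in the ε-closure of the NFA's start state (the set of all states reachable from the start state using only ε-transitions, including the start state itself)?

3

Let C(F) = |ε-closure(F.start)| within fragment F, and note whether F accepts ε. Symbol fragments have C = 1 and do not accept ε. Then:
  aa → same as the first factor's closure: |ε-closure| = 1
  aa ∪ b → |ε-closure| = 1 + 1 + 1 = 3 (the new accept is not ε-reachable since no branch accepts ε)
  a* → |ε-closure| = 1 (new start) + 1 (body) + 1 (new accept) = 3
  aa* → |ε-closure| equals the left operand's closure size = 1 (its accept is not ε-reachable, so the closure stops there)
  (aa*)* → new start has ε-edges to the inner start and to the new accept, so |ε-closure| = 2 + 1 = 3
  (aa*)*c → the left operand accepts ε, so the closure extends into the next operand (via the concat ε-link); |ε-closure| = 3 + 1 = 4
  ((aa*)*c)* → new start has ε-edges to the inner start and to the new accept, so |ε-closure| = 2 + 4 = 6
  (aa ∪ b)((aa*)*c)* → |ε-closure| equals the left operand's closure size = 3 (its accept is not ε-reachable, so the closure stops there)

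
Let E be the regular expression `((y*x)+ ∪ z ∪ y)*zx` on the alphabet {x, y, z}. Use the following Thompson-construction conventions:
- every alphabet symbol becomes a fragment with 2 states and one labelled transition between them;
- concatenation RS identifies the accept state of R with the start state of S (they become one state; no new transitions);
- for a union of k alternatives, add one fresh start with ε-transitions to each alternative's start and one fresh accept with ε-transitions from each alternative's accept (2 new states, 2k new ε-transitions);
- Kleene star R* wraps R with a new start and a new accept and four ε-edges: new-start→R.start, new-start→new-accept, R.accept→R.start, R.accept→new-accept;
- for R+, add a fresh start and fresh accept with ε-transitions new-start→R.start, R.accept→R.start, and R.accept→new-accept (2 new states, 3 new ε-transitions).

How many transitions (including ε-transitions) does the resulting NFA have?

Building bottom-up:
Each of the 6 symbol leaves contributes 1 transition (1 symbol, 0 ε).
  y* → 5 transitions (1 symbol, 4 ε)
  y*x → 6 transitions (2 symbol, 4 ε)
  (y*x)+ → 9 transitions (2 symbol, 7 ε)
  (y*x)+ ∪ z ∪ y → 17 transitions (4 symbol, 13 ε)
  ((y*x)+ ∪ z ∪ y)* → 21 transitions (4 symbol, 17 ε)
  ((y*x)+ ∪ z ∪ y)*zx → 23 transitions (6 symbol, 17 ε)

23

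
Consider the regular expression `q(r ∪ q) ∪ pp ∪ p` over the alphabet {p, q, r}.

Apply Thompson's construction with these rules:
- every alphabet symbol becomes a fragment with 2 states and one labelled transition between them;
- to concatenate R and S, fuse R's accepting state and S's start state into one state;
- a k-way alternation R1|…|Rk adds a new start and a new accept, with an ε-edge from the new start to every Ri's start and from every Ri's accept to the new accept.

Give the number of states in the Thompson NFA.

14

Bottom-up over the parse tree:
Each of the 6 symbol leaves contributes a 2-state fragment.
  r ∪ q — 6 states
  q(r ∪ q) — 7 states
  pp — 3 states
  q(r ∪ q) ∪ pp ∪ p — 14 states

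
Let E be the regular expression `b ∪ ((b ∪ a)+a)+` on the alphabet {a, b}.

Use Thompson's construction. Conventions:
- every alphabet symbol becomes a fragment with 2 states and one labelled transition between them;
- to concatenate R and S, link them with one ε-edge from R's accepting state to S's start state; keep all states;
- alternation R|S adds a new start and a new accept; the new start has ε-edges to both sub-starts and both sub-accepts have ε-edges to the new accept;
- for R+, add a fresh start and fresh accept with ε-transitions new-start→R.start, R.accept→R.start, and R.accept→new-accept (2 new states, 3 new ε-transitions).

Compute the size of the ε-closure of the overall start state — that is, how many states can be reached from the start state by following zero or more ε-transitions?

Work bottom-up. For each fragment F, track |ε-closure(F.start)| and whether F's accept lies in that closure (i.e. whether F accepts ε). A single-symbol fragment has closure size 1 and does not accept ε.
  b ∪ a → |ε-closure| = 1 + 1 + 1 = 3 (the new accept is not ε-reachable since no branch accepts ε)
  (b ∪ a)+ → new start ε-reaches only the body's start; the new accept needs a symbol first: |ε-closure| = 1 + 3 = 4
  (b ∪ a)+a → |ε-closure| equals the left operand's closure size = 4 (its accept is not ε-reachable, so the closure stops there)
  ((b ∪ a)+a)+ → new start ε-reaches only the body's start; the new accept needs a symbol first: |ε-closure| = 1 + 4 = 5
  b ∪ ((b ∪ a)+a)+ → new start ε-reaches every alternative's start; none of them accept ε, so the new accept is not reached: |ε-closure| = 1 + 1 + 5 = 7

7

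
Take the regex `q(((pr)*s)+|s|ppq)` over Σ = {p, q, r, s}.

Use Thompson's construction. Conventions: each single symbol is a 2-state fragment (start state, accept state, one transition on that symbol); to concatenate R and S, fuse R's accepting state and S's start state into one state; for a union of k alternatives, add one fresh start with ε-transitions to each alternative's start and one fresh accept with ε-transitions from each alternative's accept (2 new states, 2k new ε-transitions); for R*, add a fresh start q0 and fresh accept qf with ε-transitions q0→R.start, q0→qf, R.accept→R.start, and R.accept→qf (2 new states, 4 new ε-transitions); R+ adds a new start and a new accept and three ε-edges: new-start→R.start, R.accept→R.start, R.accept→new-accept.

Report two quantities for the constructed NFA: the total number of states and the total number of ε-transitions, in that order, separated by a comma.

17, 13

By structural recursion:
Each of the 8 symbol leaves contributes 2 states and 0 ε-transitions.
  pr → 3 states, 0 ε-transitions
  (pr)* → 5 states, 4 ε-transitions
  (pr)*s → 6 states, 4 ε-transitions
  ((pr)*s)+ → 8 states, 7 ε-transitions
  ppq → 4 states, 0 ε-transitions
  ((pr)*s)+|s|ppq → 16 states, 13 ε-transitions
  q(((pr)*s)+|s|ppq) → 17 states, 13 ε-transitions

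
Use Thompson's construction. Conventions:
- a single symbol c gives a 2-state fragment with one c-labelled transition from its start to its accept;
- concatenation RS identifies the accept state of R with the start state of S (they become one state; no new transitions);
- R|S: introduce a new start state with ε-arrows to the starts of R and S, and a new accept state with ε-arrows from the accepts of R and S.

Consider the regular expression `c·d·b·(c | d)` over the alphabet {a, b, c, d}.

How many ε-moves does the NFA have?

By structural recursion:
Each of the 5 symbol leaves contributes 0 ε-transitions.
  c | d — 4 ε-transitions
  c·d·b·(c | d) — 4 ε-transitions

4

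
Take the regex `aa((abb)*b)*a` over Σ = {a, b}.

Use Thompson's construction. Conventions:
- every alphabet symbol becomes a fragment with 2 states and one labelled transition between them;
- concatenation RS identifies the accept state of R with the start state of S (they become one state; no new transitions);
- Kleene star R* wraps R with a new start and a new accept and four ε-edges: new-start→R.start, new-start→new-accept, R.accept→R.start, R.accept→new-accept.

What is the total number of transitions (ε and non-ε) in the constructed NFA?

15

By structural recursion:
Each of the 7 symbol leaves contributes 1 transition (1 symbol, 0 ε).
  abb → 3 transitions (3 symbol, 0 ε)
  (abb)* → 7 transitions (3 symbol, 4 ε)
  (abb)*b → 8 transitions (4 symbol, 4 ε)
  ((abb)*b)* → 12 transitions (4 symbol, 8 ε)
  aa((abb)*b)*a → 15 transitions (7 symbol, 8 ε)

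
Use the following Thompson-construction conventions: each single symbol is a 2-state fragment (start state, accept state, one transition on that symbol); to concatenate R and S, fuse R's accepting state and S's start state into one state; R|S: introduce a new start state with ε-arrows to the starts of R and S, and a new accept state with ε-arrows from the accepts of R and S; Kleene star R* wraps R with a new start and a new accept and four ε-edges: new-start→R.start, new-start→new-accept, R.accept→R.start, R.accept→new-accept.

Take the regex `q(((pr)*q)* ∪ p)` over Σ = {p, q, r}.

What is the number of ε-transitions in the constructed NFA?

12

Per subexpression:
Each of the 5 symbol leaves contributes 0 ε-transitions.
  pr : 0 ε-transitions
  (pr)* : 4 ε-transitions
  (pr)*q : 4 ε-transitions
  ((pr)*q)* : 8 ε-transitions
  ((pr)*q)* ∪ p : 12 ε-transitions
  q(((pr)*q)* ∪ p) : 12 ε-transitions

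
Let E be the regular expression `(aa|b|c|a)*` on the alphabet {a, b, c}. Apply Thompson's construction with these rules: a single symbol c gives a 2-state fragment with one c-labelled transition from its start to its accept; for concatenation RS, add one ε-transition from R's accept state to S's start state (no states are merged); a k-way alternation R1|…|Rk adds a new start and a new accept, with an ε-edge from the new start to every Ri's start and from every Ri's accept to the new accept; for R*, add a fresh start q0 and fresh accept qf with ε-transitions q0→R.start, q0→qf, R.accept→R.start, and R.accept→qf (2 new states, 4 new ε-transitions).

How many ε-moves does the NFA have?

13

Recursing over subexpressions:
Each of the 5 symbol leaves contributes 0 ε-transitions.
  aa : 1 ε-transition
  aa|b|c|a : 9 ε-transitions
  (aa|b|c|a)* : 13 ε-transitions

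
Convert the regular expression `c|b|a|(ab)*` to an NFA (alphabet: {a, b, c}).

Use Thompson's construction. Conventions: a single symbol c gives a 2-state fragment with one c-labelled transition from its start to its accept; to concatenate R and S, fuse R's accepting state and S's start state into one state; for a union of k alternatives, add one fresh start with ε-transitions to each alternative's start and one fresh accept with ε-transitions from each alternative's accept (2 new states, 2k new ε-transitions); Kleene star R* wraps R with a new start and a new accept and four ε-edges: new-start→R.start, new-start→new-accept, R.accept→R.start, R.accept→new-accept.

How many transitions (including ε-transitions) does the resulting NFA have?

17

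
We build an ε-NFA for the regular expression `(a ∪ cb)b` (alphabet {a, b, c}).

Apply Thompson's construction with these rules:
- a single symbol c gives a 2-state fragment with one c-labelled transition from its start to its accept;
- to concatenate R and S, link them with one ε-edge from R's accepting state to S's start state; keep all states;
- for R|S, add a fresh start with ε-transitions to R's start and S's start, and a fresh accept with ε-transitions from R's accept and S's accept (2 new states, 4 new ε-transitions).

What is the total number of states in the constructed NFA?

10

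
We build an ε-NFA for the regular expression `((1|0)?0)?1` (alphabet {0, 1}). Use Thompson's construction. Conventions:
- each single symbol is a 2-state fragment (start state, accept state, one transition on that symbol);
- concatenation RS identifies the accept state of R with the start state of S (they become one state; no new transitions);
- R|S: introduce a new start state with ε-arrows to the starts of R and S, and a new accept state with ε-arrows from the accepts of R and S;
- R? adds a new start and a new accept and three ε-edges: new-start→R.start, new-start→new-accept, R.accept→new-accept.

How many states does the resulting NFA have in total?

12

Bottom-up over the parse tree:
Each of the 4 symbol leaves contributes a 2-state fragment.
  1|0 — 6 states
  (1|0)? — 8 states
  (1|0)?0 — 9 states
  ((1|0)?0)? — 11 states
  ((1|0)?0)?1 — 12 states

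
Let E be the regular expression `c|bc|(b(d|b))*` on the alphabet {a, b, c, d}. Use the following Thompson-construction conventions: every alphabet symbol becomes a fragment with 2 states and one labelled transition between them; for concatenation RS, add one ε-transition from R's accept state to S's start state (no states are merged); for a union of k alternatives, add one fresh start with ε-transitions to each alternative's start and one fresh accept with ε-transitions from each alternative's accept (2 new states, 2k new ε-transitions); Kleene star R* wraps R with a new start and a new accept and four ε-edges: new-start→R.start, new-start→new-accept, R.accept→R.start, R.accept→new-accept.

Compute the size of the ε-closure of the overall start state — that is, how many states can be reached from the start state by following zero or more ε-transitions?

Compute the ε-closure size of each fragment's start state recursively; a symbol fragment's start has no outgoing ε-edge, so its closure is just itself (size 1).
  bc : same as the first factor's closure: |ε-closure| = 1
  d|b : |ε-closure| = 1 + 1 + 1 = 3 (the new accept is not ε-reachable since no branch accepts ε)
  b(d|b) : |ε-closure| equals the left operand's closure size = 1 (its accept is not ε-reachable, so the closure stops there)
  (b(d|b))* : the star's fresh start ε-reaches both the body's start and the fresh accept: |ε-closure| = 2 + 1 = 3
  c|bc|(b(d|b))* : |ε-closure| = 1 (new start) + (1 + 1 + 3) + 1 (new accept, since some branch ε-reaches its own accept) = 7

7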